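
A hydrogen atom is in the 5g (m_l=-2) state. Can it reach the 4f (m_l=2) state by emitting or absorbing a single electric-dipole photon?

Δl = 3 − 4 = -1; the E1 rule Δl = ±1 is ok.
Δm_l = 2 − (-2) = +4. E1 requires Δm_l = 0, ±1: fails.
The transition is electric-dipole forbidden.

forbidden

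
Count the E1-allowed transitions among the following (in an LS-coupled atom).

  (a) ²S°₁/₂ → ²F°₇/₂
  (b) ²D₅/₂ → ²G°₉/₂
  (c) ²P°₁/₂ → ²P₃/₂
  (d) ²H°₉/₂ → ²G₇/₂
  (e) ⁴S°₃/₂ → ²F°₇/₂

2

(a) forbidden (parity, ΔL, ΔJ fail)
(b) forbidden (ΔL, ΔJ fail)
(c) allowed
(d) allowed
(e) forbidden (parity, ΔS, ΔL, ΔJ fail)
Total allowed: 2 of 5.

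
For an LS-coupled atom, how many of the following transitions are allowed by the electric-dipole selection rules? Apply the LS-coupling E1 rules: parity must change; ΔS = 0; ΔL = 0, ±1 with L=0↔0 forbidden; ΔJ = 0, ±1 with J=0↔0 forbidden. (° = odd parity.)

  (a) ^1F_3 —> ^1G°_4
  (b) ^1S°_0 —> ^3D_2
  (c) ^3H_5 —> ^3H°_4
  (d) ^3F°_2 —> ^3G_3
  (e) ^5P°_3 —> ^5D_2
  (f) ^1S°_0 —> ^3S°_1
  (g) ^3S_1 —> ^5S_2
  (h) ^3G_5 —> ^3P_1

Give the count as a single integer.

(a) allowed
(b) forbidden (ΔS, ΔL, ΔJ fail)
(c) allowed
(d) allowed
(e) allowed
(f) forbidden (parity, ΔS, ΔL fail)
(g) forbidden (parity, ΔS, ΔL fail)
(h) forbidden (parity, ΔL, ΔJ fail)
Total allowed: 4 of 8.

4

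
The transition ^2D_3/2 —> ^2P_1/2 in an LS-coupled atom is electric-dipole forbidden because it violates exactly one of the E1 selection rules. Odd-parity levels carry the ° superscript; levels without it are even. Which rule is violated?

Parity must change: even → even — fails.
ΔS = 0: S: 1/2 → 1/2 — ok.
ΔL = 0, ±1 (not L=0↔0): L: 2 → 1, ΔL = -1 — ok.
ΔJ = 0, ±1 (not J=0↔0): J: 3/2 → 1/2, ΔJ = -1 — ok.

parity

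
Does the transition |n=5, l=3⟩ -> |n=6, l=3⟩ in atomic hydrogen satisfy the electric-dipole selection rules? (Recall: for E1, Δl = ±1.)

forbidden

l: 3 → 3 (Δl = +0). Δl = ±1 fails.
The transition is electric-dipole forbidden.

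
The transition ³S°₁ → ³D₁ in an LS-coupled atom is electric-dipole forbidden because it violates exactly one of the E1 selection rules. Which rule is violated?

the ΔL = 0, ±1 rule

Reading off the term symbols: S 1→1, L 0→2, J 1→1, parity odd→even.
Parity must change: odd → even — satisfied.
ΔS = 0: S: 1 → 1 — satisfied.
ΔL = 0, ±1 (not L=0↔0): L: 0 → 2, ΔL = +2 — violated.
ΔJ = 0, ±1 (not J=0↔0): J: 1 → 1, ΔJ = +0 — satisfied.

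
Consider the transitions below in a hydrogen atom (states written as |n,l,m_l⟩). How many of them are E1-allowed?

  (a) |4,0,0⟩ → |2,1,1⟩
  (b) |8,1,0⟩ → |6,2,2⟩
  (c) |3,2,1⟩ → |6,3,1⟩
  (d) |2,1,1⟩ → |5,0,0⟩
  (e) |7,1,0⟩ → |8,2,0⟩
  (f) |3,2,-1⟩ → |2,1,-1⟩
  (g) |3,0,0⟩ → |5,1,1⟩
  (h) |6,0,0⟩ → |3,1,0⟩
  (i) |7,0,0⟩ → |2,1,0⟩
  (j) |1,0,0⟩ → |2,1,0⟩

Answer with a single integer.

9

(a) allowed
(b) forbidden — Δm_l = +2 (E1 requires Δm_l = 0, ±1)
(c) allowed
(d) allowed
(e) allowed
(f) allowed
(g) allowed
(h) allowed
(i) allowed
(j) allowed
Total allowed: 9 of 10.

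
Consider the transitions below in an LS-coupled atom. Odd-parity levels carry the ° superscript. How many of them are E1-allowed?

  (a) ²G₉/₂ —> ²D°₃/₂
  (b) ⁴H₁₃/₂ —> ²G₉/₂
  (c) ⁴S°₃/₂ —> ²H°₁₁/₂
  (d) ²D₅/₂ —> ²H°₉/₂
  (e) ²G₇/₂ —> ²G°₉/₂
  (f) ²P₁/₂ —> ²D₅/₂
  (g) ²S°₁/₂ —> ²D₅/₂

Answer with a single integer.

(a) forbidden (ΔL, ΔJ fail)
(b) forbidden (parity, ΔS, ΔJ fail)
(c) forbidden (parity, ΔS, ΔL, ΔJ fail)
(d) forbidden (ΔL, ΔJ fail)
(e) allowed
(f) forbidden (parity, ΔJ fail)
(g) forbidden (ΔL, ΔJ fail)
Total allowed: 1 of 7.

1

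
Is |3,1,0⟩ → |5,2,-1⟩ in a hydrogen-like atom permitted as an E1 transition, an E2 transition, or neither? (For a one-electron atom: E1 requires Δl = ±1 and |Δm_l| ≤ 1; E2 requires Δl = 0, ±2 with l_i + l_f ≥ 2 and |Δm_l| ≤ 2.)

Δl = 2 − 1 = +1; l_i + l_f = 3.
Δm_l = -1.
E1 (Δl = ±1, |Δm_l| ≤ 1): satisfied.
E2 (Δl = 0,±2, l_i+l_f ≥ 2, |Δm_l| ≤ 2): not satisfied.

E1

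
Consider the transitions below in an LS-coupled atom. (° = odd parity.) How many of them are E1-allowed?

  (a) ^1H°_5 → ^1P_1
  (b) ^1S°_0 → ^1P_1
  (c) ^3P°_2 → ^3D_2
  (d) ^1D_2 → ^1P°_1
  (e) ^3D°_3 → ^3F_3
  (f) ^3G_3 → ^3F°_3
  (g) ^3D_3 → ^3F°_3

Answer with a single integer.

6

(a) forbidden (ΔL, ΔJ fail)
(b) allowed
(c) allowed
(d) allowed
(e) allowed
(f) allowed
(g) allowed
Total allowed: 6 of 7.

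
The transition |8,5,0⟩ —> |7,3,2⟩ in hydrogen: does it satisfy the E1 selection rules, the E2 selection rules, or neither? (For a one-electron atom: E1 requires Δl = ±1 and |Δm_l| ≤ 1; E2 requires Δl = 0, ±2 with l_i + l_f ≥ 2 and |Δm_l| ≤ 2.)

E2

Δl = 3 − 5 = -2; l_i + l_f = 8.
Δm_l = +2.
E1 (Δl = ±1, |Δm_l| ≤ 1): not satisfied.
E2 (Δl = 0,±2, l_i+l_f ≥ 2, |Δm_l| ≤ 2): satisfied.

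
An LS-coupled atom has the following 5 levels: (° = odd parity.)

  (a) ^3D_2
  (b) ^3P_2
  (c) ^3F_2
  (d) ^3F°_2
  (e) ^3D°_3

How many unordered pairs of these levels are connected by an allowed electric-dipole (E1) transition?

(a)–(b): forbidden (parity).
(a)–(c): forbidden (parity).
(a)–(d): allowed.
(a)–(e): allowed.
(b)–(c): forbidden (parity, ΔL).
(b)–(d): forbidden (ΔL).
(b)–(e): allowed.
(c)–(d): allowed.
(c)–(e): allowed.
(d)–(e): forbidden (parity).
Allowed pairs: 5 of 10.

5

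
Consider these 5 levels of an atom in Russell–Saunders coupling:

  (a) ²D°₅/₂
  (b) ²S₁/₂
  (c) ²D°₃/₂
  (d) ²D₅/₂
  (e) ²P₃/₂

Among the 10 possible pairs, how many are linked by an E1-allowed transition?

4

(a)–(b): forbidden (ΔL, ΔJ).
(a)–(c): forbidden (parity).
(a)–(d): allowed.
(a)–(e): allowed.
(b)–(c): forbidden (ΔL).
(b)–(d): forbidden (parity, ΔL, ΔJ).
(b)–(e): forbidden (parity).
(c)–(d): allowed.
(c)–(e): allowed.
(d)–(e): forbidden (parity).
Allowed pairs: 4 of 10.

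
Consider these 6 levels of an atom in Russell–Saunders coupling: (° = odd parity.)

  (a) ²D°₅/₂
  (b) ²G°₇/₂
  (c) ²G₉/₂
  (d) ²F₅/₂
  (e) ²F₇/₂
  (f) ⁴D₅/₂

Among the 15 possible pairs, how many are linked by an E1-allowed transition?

5

(a)–(b): forbidden (parity, ΔL).
(a)–(c): forbidden (ΔL, ΔJ).
(a)–(d): allowed.
(a)–(e): allowed.
(a)–(f): forbidden (ΔS).
(b)–(c): allowed.
(b)–(d): allowed.
(b)–(e): allowed.
(b)–(f): forbidden (ΔS, ΔL).
(c)–(d): forbidden (parity, ΔJ).
(c)–(e): forbidden (parity).
(c)–(f): forbidden (parity, ΔS, ΔL, ΔJ).
(d)–(e): forbidden (parity).
(d)–(f): forbidden (parity, ΔS).
(e)–(f): forbidden (parity, ΔS).
Allowed pairs: 5 of 15.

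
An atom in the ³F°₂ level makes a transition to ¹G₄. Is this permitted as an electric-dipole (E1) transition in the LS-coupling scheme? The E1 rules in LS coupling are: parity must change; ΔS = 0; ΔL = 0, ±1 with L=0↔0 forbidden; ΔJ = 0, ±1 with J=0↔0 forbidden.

Initial level: S=1, L=3, J=2, parity odd. Final level: S=0, L=4, J=4, parity even.
Parity must change: odd → even — passes.
ΔS = 0: S: 1 → 0 — fails.
ΔL = 0, ±1 (not L=0↔0): L: 3 → 4, ΔL = +1 — passes.
ΔJ = 0, ±1 (not J=0↔0): J: 2 → 4, ΔJ = +2 — fails.
Rule(s) violated: ΔS, ΔJ.

forbidden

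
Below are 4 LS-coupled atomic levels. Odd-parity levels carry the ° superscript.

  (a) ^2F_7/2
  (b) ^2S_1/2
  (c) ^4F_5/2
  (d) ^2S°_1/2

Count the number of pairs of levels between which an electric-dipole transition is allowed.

(a)–(b): forbidden (parity, ΔL, ΔJ).
(a)–(c): forbidden (parity, ΔS).
(a)–(d): forbidden (ΔL, ΔJ).
(b)–(c): forbidden (parity, ΔS, ΔL, ΔJ).
(b)–(d): forbidden (ΔL).
(c)–(d): forbidden (ΔS, ΔL, ΔJ).
Allowed pairs: 0 of 6.

0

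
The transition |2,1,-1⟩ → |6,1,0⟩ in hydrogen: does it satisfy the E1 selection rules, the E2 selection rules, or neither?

Δl = 1 − 1 = +0; l_i + l_f = 2.
Δm_l = +1.
E1 (Δl = ±1, |Δm_l| ≤ 1): not satisfied.
E2 (Δl = 0,±2, l_i+l_f ≥ 2, |Δm_l| ≤ 2): satisfied.

E2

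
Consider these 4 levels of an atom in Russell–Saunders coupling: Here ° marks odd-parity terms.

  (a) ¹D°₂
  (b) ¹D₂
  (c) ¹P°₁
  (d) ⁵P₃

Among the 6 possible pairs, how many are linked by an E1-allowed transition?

(a)–(b): allowed.
(a)–(c): forbidden (parity).
(a)–(d): forbidden (ΔS).
(b)–(c): allowed.
(b)–(d): forbidden (parity, ΔS).
(c)–(d): forbidden (ΔS, ΔJ).
Allowed pairs: 2 of 6.

2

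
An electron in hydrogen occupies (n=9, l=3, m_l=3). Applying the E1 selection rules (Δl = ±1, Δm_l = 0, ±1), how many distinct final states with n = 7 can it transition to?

4

E1 requires Δl = ±1, so l_f ∈ {2, 4}; with 0 ≤ l_f ≤ n_f−1 = 6, the allowed l_f values are {2, 4}.
For l_f = 2: m_f ∈ {m_i−1, m_i, m_i+1} ∩ [−2, 2] = {2} → 1 state.
For l_f = 4: m_f ∈ {m_i−1, m_i, m_i+1} ∩ [−4, 4] = {2, 3, 4} → 3 states.
Total: 4.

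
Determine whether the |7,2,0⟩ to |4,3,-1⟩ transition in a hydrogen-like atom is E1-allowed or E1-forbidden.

l: 2 → 3 (Δl = +1). Δl = ±1 satisfied.
Δm_l = -1 − (0) = -1. E1 requires Δm_l = 0, ±1: satisfied.
All E1 selection rules are satisfied.

allowed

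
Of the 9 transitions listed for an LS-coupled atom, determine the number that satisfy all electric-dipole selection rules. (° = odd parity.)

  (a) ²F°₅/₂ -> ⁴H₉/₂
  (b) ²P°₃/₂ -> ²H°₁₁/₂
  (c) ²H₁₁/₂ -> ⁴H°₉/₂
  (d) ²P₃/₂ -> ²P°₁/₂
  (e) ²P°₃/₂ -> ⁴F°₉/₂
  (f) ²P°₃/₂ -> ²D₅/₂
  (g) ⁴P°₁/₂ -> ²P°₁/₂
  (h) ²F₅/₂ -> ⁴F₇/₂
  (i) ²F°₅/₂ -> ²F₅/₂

3

(a) forbidden (ΔS, ΔL, ΔJ fail)
(b) forbidden (parity, ΔL, ΔJ fail)
(c) forbidden (ΔS fails)
(d) allowed
(e) forbidden (parity, ΔS, ΔL, ΔJ fail)
(f) allowed
(g) forbidden (parity, ΔS fail)
(h) forbidden (parity, ΔS fail)
(i) allowed
Total allowed: 3 of 9.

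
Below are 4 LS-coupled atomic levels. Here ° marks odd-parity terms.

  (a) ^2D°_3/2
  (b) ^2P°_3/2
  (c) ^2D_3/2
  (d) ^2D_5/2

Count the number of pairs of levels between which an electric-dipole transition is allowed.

(a)–(b): forbidden (parity).
(a)–(c): allowed.
(a)–(d): allowed.
(b)–(c): allowed.
(b)–(d): allowed.
(c)–(d): forbidden (parity).
Allowed pairs: 4 of 6.

4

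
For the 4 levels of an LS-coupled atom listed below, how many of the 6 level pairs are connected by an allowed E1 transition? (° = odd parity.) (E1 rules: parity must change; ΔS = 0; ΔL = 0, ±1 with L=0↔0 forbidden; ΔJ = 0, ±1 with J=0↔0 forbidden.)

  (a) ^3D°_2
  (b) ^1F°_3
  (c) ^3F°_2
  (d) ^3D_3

(a)–(b): forbidden (parity, ΔS).
(a)–(c): forbidden (parity).
(a)–(d): allowed.
(b)–(c): forbidden (parity, ΔS).
(b)–(d): forbidden (ΔS).
(c)–(d): allowed.
Allowed pairs: 2 of 6.

2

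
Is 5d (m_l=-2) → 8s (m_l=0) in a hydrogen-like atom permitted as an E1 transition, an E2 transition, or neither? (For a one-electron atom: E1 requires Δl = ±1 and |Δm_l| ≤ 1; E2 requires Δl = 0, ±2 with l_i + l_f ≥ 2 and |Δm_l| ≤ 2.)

Δl = 0 − 2 = -2; l_i + l_f = 2.
Δm_l = +2.
E1 (Δl = ±1, |Δm_l| ≤ 1): not satisfied.
E2 (Δl = 0,±2, l_i+l_f ≥ 2, |Δm_l| ≤ 2): satisfied.

E2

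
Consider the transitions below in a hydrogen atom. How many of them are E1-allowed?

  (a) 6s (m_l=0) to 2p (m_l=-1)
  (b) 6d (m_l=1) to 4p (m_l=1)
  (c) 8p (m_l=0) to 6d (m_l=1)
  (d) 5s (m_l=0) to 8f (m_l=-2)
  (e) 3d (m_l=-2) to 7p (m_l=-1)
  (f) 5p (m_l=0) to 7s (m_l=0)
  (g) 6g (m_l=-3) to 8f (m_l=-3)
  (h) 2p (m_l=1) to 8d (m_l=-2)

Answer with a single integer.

6

(a) allowed
(b) allowed
(c) allowed
(d) forbidden — Δl = +3 (E1 requires Δl = ±1); Δm_l = -2 (E1 requires Δm_l = 0, ±1)
(e) allowed
(f) allowed
(g) allowed
(h) forbidden — Δm_l = -3 (E1 requires Δm_l = 0, ±1)
Total allowed: 6 of 8.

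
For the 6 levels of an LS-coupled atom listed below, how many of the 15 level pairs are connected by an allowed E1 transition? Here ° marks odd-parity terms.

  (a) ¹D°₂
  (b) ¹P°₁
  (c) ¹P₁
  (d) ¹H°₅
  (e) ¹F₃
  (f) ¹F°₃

4

(a)–(b): forbidden (parity).
(a)–(c): allowed.
(a)–(d): forbidden (parity, ΔL, ΔJ).
(a)–(e): allowed.
(a)–(f): forbidden (parity).
(b)–(c): allowed.
(b)–(d): forbidden (parity, ΔL, ΔJ).
(b)–(e): forbidden (ΔL, ΔJ).
(b)–(f): forbidden (parity, ΔL, ΔJ).
(c)–(d): forbidden (ΔL, ΔJ).
(c)–(e): forbidden (parity, ΔL, ΔJ).
(c)–(f): forbidden (ΔL, ΔJ).
(d)–(e): forbidden (ΔL, ΔJ).
(d)–(f): forbidden (parity, ΔL, ΔJ).
(e)–(f): allowed.
Allowed pairs: 4 of 15.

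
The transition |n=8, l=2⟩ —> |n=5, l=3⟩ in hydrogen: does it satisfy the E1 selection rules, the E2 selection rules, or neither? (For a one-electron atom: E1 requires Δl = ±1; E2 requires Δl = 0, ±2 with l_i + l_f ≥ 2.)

Δl = 3 − 2 = +1; l_i + l_f = 5.
E1 (Δl = ±1): satisfied.
E2 (Δl = 0,±2, l_i+l_f ≥ 2): not satisfied.

E1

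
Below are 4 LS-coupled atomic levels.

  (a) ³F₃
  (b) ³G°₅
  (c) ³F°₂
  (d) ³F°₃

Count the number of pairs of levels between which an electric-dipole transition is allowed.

2

(a)–(b): forbidden (ΔJ).
(a)–(c): allowed.
(a)–(d): allowed.
(b)–(c): forbidden (parity, ΔJ).
(b)–(d): forbidden (parity, ΔJ).
(c)–(d): forbidden (parity).
Allowed pairs: 2 of 6.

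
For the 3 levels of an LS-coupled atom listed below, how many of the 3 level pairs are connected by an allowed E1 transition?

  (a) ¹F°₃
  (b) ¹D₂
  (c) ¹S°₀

1

(a)–(b): allowed.
(a)–(c): forbidden (parity, ΔL, ΔJ).
(b)–(c): forbidden (ΔL, ΔJ).
Allowed pairs: 1 of 3.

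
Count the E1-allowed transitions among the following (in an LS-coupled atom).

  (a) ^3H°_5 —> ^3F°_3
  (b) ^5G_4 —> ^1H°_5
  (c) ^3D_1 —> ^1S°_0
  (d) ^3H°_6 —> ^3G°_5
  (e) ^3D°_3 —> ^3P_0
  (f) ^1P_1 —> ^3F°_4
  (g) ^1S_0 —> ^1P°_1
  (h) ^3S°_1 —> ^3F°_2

(a) forbidden (parity, ΔL, ΔJ fail)
(b) forbidden (ΔS fails)
(c) forbidden (ΔS, ΔL fail)
(d) forbidden (parity fails)
(e) forbidden (ΔJ fails)
(f) forbidden (ΔS, ΔL, ΔJ fail)
(g) allowed
(h) forbidden (parity, ΔL fail)
Total allowed: 1 of 8.

1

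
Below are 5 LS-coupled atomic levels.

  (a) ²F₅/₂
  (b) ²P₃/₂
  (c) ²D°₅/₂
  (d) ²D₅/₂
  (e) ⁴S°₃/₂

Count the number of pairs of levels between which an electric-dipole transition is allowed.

(a)–(b): forbidden (parity, ΔL).
(a)–(c): allowed.
(a)–(d): forbidden (parity).
(a)–(e): forbidden (ΔS, ΔL).
(b)–(c): allowed.
(b)–(d): forbidden (parity).
(b)–(e): forbidden (ΔS).
(c)–(d): allowed.
(c)–(e): forbidden (parity, ΔS, ΔL).
(d)–(e): forbidden (ΔS, ΔL).
Allowed pairs: 3 of 10.

3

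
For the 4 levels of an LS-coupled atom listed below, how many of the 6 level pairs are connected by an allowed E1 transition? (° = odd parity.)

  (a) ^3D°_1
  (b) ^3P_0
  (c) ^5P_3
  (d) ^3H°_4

1

(a)–(b): allowed.
(a)–(c): forbidden (ΔS, ΔJ).
(a)–(d): forbidden (parity, ΔL, ΔJ).
(b)–(c): forbidden (parity, ΔS, ΔJ).
(b)–(d): forbidden (ΔL, ΔJ).
(c)–(d): forbidden (ΔS, ΔL).
Allowed pairs: 1 of 6.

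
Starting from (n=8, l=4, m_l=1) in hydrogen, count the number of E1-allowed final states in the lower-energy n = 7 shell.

E1 requires Δl = ±1, so l_f ∈ {3, 5}; with 0 ≤ l_f ≤ n_f−1 = 6, the allowed l_f values are {3, 5}.
For l_f = 3: m_f ∈ {m_i−1, m_i, m_i+1} ∩ [−3, 3] = {0, 1, 2} → 3 states.
For l_f = 5: m_f ∈ {m_i−1, m_i, m_i+1} ∩ [−5, 5] = {0, 1, 2} → 3 states.
Total: 6.

6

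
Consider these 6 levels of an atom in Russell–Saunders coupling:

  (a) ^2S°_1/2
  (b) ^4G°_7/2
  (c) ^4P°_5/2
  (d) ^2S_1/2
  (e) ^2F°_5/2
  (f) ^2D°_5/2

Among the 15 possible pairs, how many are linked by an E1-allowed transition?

0

(a)–(b): forbidden (parity, ΔS, ΔL, ΔJ).
(a)–(c): forbidden (parity, ΔS, ΔJ).
(a)–(d): forbidden (ΔL).
(a)–(e): forbidden (parity, ΔL, ΔJ).
(a)–(f): forbidden (parity, ΔL, ΔJ).
(b)–(c): forbidden (parity, ΔL).
(b)–(d): forbidden (ΔS, ΔL, ΔJ).
(b)–(e): forbidden (parity, ΔS).
(b)–(f): forbidden (parity, ΔS, ΔL).
(c)–(d): forbidden (ΔS, ΔJ).
(c)–(e): forbidden (parity, ΔS, ΔL).
(c)–(f): forbidden (parity, ΔS).
(d)–(e): forbidden (ΔL, ΔJ).
(d)–(f): forbidden (ΔL, ΔJ).
(e)–(f): forbidden (parity).
Allowed pairs: 0 of 15.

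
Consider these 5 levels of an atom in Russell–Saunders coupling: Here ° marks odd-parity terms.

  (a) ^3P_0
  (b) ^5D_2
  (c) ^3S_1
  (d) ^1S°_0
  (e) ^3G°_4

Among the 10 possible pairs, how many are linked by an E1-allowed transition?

(a)–(b): forbidden (parity, ΔS, ΔJ).
(a)–(c): forbidden (parity).
(a)–(d): forbidden (ΔS, ΔJ).
(a)–(e): forbidden (ΔL, ΔJ).
(b)–(c): forbidden (parity, ΔS, ΔL).
(b)–(d): forbidden (ΔS, ΔL, ΔJ).
(b)–(e): forbidden (ΔS, ΔL, ΔJ).
(c)–(d): forbidden (ΔS, ΔL).
(c)–(e): forbidden (ΔL, ΔJ).
(d)–(e): forbidden (parity, ΔS, ΔL, ΔJ).
Allowed pairs: 0 of 10.

0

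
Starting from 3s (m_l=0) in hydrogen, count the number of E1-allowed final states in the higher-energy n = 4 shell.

3

E1 requires Δl = ±1, so l_f ∈ {-1, 1}; with 0 ≤ l_f ≤ n_f−1 = 3, the allowed l_f values are {1}.
For l_f = 1: m_f ∈ {m_i−1, m_i, m_i+1} ∩ [−1, 1] = {-1, 0, 1} → 3 states.
Total: 3.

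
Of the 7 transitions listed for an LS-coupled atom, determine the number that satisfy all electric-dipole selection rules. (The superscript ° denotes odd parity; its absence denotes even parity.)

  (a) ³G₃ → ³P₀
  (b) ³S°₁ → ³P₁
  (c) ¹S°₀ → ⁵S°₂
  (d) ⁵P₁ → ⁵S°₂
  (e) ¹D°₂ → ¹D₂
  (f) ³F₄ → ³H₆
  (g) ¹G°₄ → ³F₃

3

(a) forbidden (parity, ΔL, ΔJ fail)
(b) allowed
(c) forbidden (parity, ΔS, ΔL, ΔJ fail)
(d) allowed
(e) allowed
(f) forbidden (parity, ΔL, ΔJ fail)
(g) forbidden (ΔS fails)
Total allowed: 3 of 7.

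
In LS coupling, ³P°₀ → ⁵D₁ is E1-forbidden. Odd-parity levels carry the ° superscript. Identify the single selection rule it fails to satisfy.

the ΔS = 0 rule

ΔS = 0: S: 1 → 2 — fails.
ΔL = 0, ±1 (not L=0↔0): L: 1 → 2, ΔL = +1 — ok.
Parity must change: odd → even — ok.
ΔJ = 0, ±1 (not J=0↔0): J: 0 → 1, ΔJ = +1 — ok.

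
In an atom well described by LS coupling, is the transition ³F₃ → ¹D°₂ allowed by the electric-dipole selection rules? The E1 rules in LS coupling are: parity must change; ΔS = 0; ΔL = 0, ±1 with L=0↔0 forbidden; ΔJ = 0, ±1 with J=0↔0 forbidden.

forbidden

Initial level: S=1, L=3, J=3, parity even. Final level: S=0, L=2, J=2, parity odd.
ΔJ = 0, ±1 (not J=0↔0): J: 3 → 2, ΔJ = -1 — ✓.
ΔL = 0, ±1 (not L=0↔0): L: 3 → 2, ΔL = -1 — ✓.
ΔS = 0: S: 1 → 0 — ✗.
Parity must change: even → odd — ✓.
Rule(s) violated: ΔS.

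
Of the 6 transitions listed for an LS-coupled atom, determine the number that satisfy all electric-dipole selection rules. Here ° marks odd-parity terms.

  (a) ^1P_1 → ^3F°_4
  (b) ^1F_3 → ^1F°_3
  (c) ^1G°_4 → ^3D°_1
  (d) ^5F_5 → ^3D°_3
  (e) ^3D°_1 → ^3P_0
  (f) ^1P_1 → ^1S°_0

(a) forbidden (ΔS, ΔL, ΔJ fail)
(b) allowed
(c) forbidden (parity, ΔS, ΔL, ΔJ fail)
(d) forbidden (ΔS, ΔJ fail)
(e) allowed
(f) allowed
Total allowed: 3 of 6.

3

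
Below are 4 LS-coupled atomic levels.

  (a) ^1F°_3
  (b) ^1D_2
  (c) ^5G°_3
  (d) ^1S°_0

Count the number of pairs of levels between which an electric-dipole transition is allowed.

1

(a)–(b): allowed.
(a)–(c): forbidden (parity, ΔS).
(a)–(d): forbidden (parity, ΔL, ΔJ).
(b)–(c): forbidden (ΔS, ΔL).
(b)–(d): forbidden (ΔL, ΔJ).
(c)–(d): forbidden (parity, ΔS, ΔL, ΔJ).
Allowed pairs: 1 of 6.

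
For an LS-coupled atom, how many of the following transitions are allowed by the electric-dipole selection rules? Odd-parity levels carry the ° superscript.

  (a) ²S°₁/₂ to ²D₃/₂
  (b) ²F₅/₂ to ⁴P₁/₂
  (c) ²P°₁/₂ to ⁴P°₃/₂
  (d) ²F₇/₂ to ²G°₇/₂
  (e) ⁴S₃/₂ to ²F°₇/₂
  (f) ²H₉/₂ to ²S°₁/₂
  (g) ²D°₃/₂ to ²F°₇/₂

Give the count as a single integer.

1

(a) forbidden (ΔL fails)
(b) forbidden (parity, ΔS, ΔL, ΔJ fail)
(c) forbidden (parity, ΔS fail)
(d) allowed
(e) forbidden (ΔS, ΔL, ΔJ fail)
(f) forbidden (ΔL, ΔJ fail)
(g) forbidden (parity, ΔJ fail)
Total allowed: 1 of 7.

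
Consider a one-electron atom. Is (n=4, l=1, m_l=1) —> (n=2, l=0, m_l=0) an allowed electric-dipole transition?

Δl = 0 − 1 = -1; the E1 rule Δl = ±1 is satisfied.
m_l: 1 → 0 (Δm_l = -1). |Δm_l| ≤ 1 satisfied.
All E1 selection rules are satisfied.

allowed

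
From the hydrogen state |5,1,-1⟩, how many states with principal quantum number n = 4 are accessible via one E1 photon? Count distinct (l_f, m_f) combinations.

4

E1 requires Δl = ±1, so l_f ∈ {0, 2}; with 0 ≤ l_f ≤ n_f−1 = 3, the allowed l_f values are {0, 2}.
For l_f = 0: m_f ∈ {m_i−1, m_i, m_i+1} ∩ [−0, 0] = {0} → 1 state.
For l_f = 2: m_f ∈ {m_i−1, m_i, m_i+1} ∩ [−2, 2] = {-2, -1, 0} → 3 states.
Total: 4.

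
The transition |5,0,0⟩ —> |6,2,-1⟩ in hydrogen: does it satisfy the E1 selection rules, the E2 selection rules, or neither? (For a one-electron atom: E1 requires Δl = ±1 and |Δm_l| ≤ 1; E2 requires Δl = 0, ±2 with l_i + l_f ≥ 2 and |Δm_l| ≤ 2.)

E2

Δl = 2 − 0 = +2; l_i + l_f = 2.
Δm_l = -1.
E1 (Δl = ±1, |Δm_l| ≤ 1): not satisfied.
E2 (Δl = 0,±2, l_i+l_f ≥ 2, |Δm_l| ≤ 2): satisfied.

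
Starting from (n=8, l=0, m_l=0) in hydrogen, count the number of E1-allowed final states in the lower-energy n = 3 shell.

E1 requires Δl = ±1, so l_f ∈ {-1, 1}; with 0 ≤ l_f ≤ n_f−1 = 2, the allowed l_f values are {1}.
For l_f = 1: m_f ∈ {m_i−1, m_i, m_i+1} ∩ [−1, 1] = {-1, 0, 1} → 3 states.
Total: 3.

3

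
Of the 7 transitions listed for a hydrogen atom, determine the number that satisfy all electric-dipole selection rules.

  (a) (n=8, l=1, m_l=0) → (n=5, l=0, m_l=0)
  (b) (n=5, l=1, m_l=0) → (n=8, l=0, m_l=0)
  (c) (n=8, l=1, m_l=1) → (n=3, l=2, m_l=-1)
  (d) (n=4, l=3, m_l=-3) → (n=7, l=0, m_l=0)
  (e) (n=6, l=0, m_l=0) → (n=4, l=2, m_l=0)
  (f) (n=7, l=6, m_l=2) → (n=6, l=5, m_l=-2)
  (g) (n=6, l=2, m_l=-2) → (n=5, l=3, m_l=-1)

(a) allowed
(b) allowed
(c) forbidden — Δm_l = -2 (E1 requires Δm_l = 0, ±1)
(d) forbidden — Δl = -3 (E1 requires Δl = ±1); Δm_l = +3 (E1 requires Δm_l = 0, ±1)
(e) forbidden — Δl = +2 (E1 requires Δl = ±1)
(f) forbidden — Δm_l = -4 (E1 requires Δm_l = 0, ±1)
(g) allowed
Total allowed: 3 of 7.

3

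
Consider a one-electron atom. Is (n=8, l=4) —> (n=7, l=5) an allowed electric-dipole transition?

Δl = 5 − 4 = +1; the E1 rule Δl = ±1 is ✓.
All E1 selection rules are satisfied.

allowed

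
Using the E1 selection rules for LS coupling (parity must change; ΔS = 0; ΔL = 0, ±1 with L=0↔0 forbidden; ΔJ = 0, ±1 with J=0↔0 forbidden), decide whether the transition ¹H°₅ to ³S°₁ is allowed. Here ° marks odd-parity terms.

forbidden

Initial level: S=0, L=5, J=5, parity odd. Final level: S=1, L=0, J=1, parity odd.
Parity must change: odd → odd — ✗.
ΔS = 0: S: 0 → 1 — ✗.
ΔL = 0, ±1 (not L=0↔0): L: 5 → 0, ΔL = -5 — ✗.
ΔJ = 0, ±1 (not J=0↔0): J: 5 → 1, ΔJ = -4 — ✗.
Rule(s) violated: parity, ΔS, ΔL, ΔJ.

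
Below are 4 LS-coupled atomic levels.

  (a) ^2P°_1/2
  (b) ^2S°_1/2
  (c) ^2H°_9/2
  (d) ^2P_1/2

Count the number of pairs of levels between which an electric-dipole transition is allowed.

2

(a)–(b): forbidden (parity).
(a)–(c): forbidden (parity, ΔL, ΔJ).
(a)–(d): allowed.
(b)–(c): forbidden (parity, ΔL, ΔJ).
(b)–(d): allowed.
(c)–(d): forbidden (ΔL, ΔJ).
Allowed pairs: 2 of 6.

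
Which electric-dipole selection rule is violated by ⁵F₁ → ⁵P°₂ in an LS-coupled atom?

the ΔL = 0, ±1 rule

Reading off the term symbols: S 2→2, L 3→1, J 1→2, parity even→odd.
Parity must change: even → odd — satisfied.
ΔS = 0: S: 2 → 2 — satisfied.
ΔL = 0, ±1 (not L=0↔0): L: 3 → 1, ΔL = -2 — violated.
ΔJ = 0, ±1 (not J=0↔0): J: 1 → 2, ΔJ = +1 — satisfied.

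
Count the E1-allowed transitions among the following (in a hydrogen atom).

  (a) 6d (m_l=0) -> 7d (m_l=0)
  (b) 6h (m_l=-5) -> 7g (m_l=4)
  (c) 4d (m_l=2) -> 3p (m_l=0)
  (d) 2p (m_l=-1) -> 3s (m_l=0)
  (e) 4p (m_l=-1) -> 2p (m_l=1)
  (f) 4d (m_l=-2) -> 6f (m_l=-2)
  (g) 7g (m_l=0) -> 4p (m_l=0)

2

(a) forbidden — Δl = +0 (E1 requires Δl = ±1)
(b) forbidden — Δm_l = +9 (E1 requires Δm_l = 0, ±1)
(c) forbidden — Δm_l = -2 (E1 requires Δm_l = 0, ±1)
(d) allowed
(e) forbidden — Δl = +0 (E1 requires Δl = ±1); Δm_l = +2 (E1 requires Δm_l = 0, ±1)
(f) allowed
(g) forbidden — Δl = -3 (E1 requires Δl = ±1)
Total allowed: 2 of 7.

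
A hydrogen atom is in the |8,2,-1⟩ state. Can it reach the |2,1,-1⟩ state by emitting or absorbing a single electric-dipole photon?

allowed

l: 2 → 1 (Δl = -1). Δl = ±1 ✓.
Δm_l = -1 − (-1) = +0. E1 requires Δm_l = 0, ±1: ✓.
All E1 selection rules are satisfied.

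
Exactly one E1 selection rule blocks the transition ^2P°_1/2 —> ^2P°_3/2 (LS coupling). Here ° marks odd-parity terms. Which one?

parity

Reading off the term symbols: S 1/2→1/2, L 1→1, J 1/2→3/2, parity odd→odd.
Parity must change: odd → odd — fails.
ΔS = 0: S: 1/2 → 1/2 — passes.
ΔL = 0, ±1 (not L=0↔0): L: 1 → 1, ΔL = +0 — passes.
ΔJ = 0, ±1 (not J=0↔0): J: 1/2 → 3/2, ΔJ = +1 — passes.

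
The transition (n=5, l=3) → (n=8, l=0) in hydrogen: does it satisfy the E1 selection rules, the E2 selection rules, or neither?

neither

Δl = 0 − 3 = -3; l_i + l_f = 3.
E1 (Δl = ±1): not satisfied.
E2 (Δl = 0,±2, l_i+l_f ≥ 2): not satisfied.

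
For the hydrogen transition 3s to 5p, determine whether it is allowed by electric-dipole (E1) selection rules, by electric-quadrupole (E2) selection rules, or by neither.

E1

Δl = 1 − 0 = +1; l_i + l_f = 1.
E1 (Δl = ±1): satisfied.
E2 (Δl = 0,±2, l_i+l_f ≥ 2): not satisfied.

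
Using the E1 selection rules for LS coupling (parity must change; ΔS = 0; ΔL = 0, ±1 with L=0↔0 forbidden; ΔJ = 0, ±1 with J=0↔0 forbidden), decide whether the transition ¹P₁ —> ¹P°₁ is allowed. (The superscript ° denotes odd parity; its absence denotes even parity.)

allowed

Reading off the term symbols: S 0→0, L 1→1, J 1→1, parity even→odd.
Parity must change: even → odd — satisfied.
ΔS = 0: S: 0 → 0 — satisfied.
ΔL = 0, ±1 (not L=0↔0): L: 1 → 1, ΔL = +0 — satisfied.
ΔJ = 0, ±1 (not J=0↔0): J: 1 → 1, ΔJ = +0 — satisfied.
All four E1 rules are satisfied.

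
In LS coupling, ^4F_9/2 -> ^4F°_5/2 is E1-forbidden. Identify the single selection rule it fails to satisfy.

Parity must change: even → odd — passes.
ΔS = 0: S: 3/2 → 3/2 — passes.
ΔL = 0, ±1 (not L=0↔0): L: 3 → 3, ΔL = +0 — passes.
ΔJ = 0, ±1 (not J=0↔0): J: 9/2 → 5/2, ΔJ = -2 — fails.

the ΔJ = 0, ±1 rule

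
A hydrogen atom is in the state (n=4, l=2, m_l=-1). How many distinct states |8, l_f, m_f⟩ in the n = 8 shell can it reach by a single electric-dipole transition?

E1 requires Δl = ±1, so l_f ∈ {1, 3}; with 0 ≤ l_f ≤ n_f−1 = 7, the allowed l_f values are {1, 3}.
For l_f = 1: m_f ∈ {m_i−1, m_i, m_i+1} ∩ [−1, 1] = {-1, 0} → 2 states.
For l_f = 3: m_f ∈ {m_i−1, m_i, m_i+1} ∩ [−3, 3] = {-2, -1, 0} → 3 states.
Total: 5.

5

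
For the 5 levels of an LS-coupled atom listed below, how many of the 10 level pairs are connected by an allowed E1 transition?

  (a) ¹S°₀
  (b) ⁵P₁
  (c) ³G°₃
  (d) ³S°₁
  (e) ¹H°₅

0

(a)–(b): forbidden (ΔS).
(a)–(c): forbidden (parity, ΔS, ΔL, ΔJ).
(a)–(d): forbidden (parity, ΔS, ΔL).
(a)–(e): forbidden (parity, ΔL, ΔJ).
(b)–(c): forbidden (ΔS, ΔL, ΔJ).
(b)–(d): forbidden (ΔS).
(b)–(e): forbidden (ΔS, ΔL, ΔJ).
(c)–(d): forbidden (parity, ΔL, ΔJ).
(c)–(e): forbidden (parity, ΔS, ΔJ).
(d)–(e): forbidden (parity, ΔS, ΔL, ΔJ).
Allowed pairs: 0 of 10.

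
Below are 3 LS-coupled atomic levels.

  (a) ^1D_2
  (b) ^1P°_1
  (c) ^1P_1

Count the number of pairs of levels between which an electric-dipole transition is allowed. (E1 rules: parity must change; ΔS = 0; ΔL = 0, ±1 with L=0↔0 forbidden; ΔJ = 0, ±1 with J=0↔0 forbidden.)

2

(a)–(b): allowed.
(a)–(c): forbidden (parity).
(b)–(c): allowed.
Allowed pairs: 2 of 3.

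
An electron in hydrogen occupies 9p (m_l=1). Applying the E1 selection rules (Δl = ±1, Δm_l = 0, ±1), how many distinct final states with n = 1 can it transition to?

E1 requires Δl = ±1, so l_f ∈ {0, 2}; with 0 ≤ l_f ≤ n_f−1 = 0, the allowed l_f values are {0}.
For l_f = 0: m_f ∈ {m_i−1, m_i, m_i+1} ∩ [−0, 0] = {0} → 1 state.
Total: 1.

1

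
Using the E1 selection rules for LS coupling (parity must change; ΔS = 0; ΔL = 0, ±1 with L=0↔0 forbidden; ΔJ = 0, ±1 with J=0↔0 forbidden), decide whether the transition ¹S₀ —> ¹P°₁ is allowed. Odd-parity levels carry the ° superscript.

allowed

Reading off the term symbols: S 0→0, L 0→1, J 0→1, parity even→odd.
ΔL = 0, ±1 (not L=0↔0): L: 0 → 1, ΔL = +1 — satisfied.
ΔJ = 0, ±1 (not J=0↔0): J: 0 → 1, ΔJ = +1 — satisfied.
Parity must change: even → odd — satisfied.
ΔS = 0: S: 0 → 0 — satisfied.
All four E1 rules are satisfied.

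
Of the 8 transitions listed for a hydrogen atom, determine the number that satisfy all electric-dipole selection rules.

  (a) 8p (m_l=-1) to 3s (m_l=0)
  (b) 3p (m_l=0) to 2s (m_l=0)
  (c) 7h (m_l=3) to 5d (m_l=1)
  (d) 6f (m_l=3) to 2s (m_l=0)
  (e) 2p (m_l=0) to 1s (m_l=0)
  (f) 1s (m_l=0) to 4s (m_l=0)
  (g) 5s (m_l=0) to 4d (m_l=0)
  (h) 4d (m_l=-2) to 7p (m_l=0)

(a) allowed
(b) allowed
(c) forbidden — Δl = -3 (E1 requires Δl = ±1); Δm_l = -2 (E1 requires Δm_l = 0, ±1)
(d) forbidden — Δl = -3 (E1 requires Δl = ±1); Δm_l = -3 (E1 requires Δm_l = 0, ±1)
(e) allowed
(f) forbidden — Δl = +0 (E1 requires Δl = ±1)
(g) forbidden — Δl = +2 (E1 requires Δl = ±1)
(h) forbidden — Δm_l = +2 (E1 requires Δm_l = 0, ±1)
Total allowed: 3 of 8.

3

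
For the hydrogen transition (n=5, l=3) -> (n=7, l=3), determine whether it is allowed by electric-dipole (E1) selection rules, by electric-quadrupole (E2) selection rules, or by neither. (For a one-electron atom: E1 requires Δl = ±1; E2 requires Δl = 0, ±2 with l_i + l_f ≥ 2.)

Δl = 3 − 3 = +0; l_i + l_f = 6.
E1 (Δl = ±1): not satisfied.
E2 (Δl = 0,±2, l_i+l_f ≥ 2): satisfied.

E2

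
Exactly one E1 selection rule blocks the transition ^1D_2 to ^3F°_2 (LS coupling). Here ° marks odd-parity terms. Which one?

the ΔS = 0 rule

Parity must change: even → odd — ✓.
ΔS = 0: S: 0 → 1 — ✗.
ΔL = 0, ±1 (not L=0↔0): L: 2 → 3, ΔL = +1 — ✓.
ΔJ = 0, ±1 (not J=0↔0): J: 2 → 2, ΔJ = +0 — ✓.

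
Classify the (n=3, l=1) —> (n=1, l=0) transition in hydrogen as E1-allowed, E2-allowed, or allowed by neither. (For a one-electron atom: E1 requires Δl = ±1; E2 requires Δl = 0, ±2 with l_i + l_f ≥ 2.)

Δl = 0 − 1 = -1; l_i + l_f = 1.
E1 (Δl = ±1): satisfied.
E2 (Δl = 0,±2, l_i+l_f ≥ 2): not satisfied.

E1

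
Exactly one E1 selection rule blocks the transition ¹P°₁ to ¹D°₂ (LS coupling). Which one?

parity

Initial level: S=0, L=1, J=1, parity odd. Final level: S=0, L=2, J=2, parity odd.
Parity must change: odd → odd — fails.
ΔS = 0: S: 0 → 0 — ok.
ΔL = 0, ±1 (not L=0↔0): L: 1 → 2, ΔL = +1 — ok.
ΔJ = 0, ±1 (not J=0↔0): J: 1 → 2, ΔJ = +1 — ok.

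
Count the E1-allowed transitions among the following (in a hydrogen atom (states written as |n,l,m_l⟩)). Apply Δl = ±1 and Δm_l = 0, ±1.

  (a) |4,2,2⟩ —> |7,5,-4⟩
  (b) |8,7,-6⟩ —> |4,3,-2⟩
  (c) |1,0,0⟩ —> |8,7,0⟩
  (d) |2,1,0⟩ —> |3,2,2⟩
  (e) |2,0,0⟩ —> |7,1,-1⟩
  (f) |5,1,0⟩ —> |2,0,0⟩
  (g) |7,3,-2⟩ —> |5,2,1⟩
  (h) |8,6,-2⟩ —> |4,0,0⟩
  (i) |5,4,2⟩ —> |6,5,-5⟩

2

(a) forbidden — Δl = +3 (E1 requires Δl = ±1); Δm_l = -6 (E1 requires Δm_l = 0, ±1)
(b) forbidden — Δl = -4 (E1 requires Δl = ±1); Δm_l = +4 (E1 requires Δm_l = 0, ±1)
(c) forbidden — Δl = +7 (E1 requires Δl = ±1)
(d) forbidden — Δm_l = +2 (E1 requires Δm_l = 0, ±1)
(e) allowed
(f) allowed
(g) forbidden — Δm_l = +3 (E1 requires Δm_l = 0, ±1)
(h) forbidden — Δl = -6 (E1 requires Δl = ±1); Δm_l = +2 (E1 requires Δm_l = 0, ±1)
(i) forbidden — Δm_l = -7 (E1 requires Δm_l = 0, ±1)
Total allowed: 2 of 9.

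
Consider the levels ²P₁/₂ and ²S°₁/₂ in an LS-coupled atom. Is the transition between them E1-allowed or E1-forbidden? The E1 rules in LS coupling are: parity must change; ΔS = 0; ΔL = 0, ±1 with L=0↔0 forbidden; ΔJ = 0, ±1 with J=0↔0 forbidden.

Initial level: S=1/2, L=1, J=1/2, parity even. Final level: S=1/2, L=0, J=1/2, parity odd.
Parity must change: even → odd — satisfied.
ΔS = 0: S: 1/2 → 1/2 — satisfied.
ΔL = 0, ±1 (not L=0↔0): L: 1 → 0, ΔL = -1 — satisfied.
ΔJ = 0, ±1 (not J=0↔0): J: 1/2 → 1/2, ΔJ = +0 — satisfied.
All four E1 rules are satisfied.

allowed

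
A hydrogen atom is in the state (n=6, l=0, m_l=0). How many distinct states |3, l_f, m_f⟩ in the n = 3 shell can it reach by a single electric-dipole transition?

3

E1 requires Δl = ±1, so l_f ∈ {-1, 1}; with 0 ≤ l_f ≤ n_f−1 = 2, the allowed l_f values are {1}.
For l_f = 1: m_f ∈ {m_i−1, m_i, m_i+1} ∩ [−1, 1] = {-1, 0, 1} → 3 states.
Total: 3.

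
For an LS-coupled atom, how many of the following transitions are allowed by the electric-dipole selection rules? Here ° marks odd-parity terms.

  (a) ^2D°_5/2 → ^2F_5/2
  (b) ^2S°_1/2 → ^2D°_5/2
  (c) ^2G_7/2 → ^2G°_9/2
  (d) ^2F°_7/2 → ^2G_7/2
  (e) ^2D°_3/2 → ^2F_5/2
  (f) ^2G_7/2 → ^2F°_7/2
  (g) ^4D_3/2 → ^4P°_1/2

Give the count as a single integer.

6

(a) allowed
(b) forbidden (parity, ΔL, ΔJ fail)
(c) allowed
(d) allowed
(e) allowed
(f) allowed
(g) allowed
Total allowed: 6 of 7.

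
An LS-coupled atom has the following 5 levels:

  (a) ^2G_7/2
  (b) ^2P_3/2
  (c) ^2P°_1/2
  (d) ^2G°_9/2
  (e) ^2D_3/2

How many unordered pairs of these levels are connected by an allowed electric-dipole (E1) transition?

(a)–(b): forbidden (parity, ΔL, ΔJ).
(a)–(c): forbidden (ΔL, ΔJ).
(a)–(d): allowed.
(a)–(e): forbidden (parity, ΔL, ΔJ).
(b)–(c): allowed.
(b)–(d): forbidden (ΔL, ΔJ).
(b)–(e): forbidden (parity).
(c)–(d): forbidden (parity, ΔL, ΔJ).
(c)–(e): allowed.
(d)–(e): forbidden (ΔL, ΔJ).
Allowed pairs: 3 of 10.

3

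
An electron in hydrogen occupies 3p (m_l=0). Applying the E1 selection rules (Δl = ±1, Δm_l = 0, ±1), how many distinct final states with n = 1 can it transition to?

E1 requires Δl = ±1, so l_f ∈ {0, 2}; with 0 ≤ l_f ≤ n_f−1 = 0, the allowed l_f values are {0}.
For l_f = 0: m_f ∈ {m_i−1, m_i, m_i+1} ∩ [−0, 0] = {0} → 1 state.
Total: 1.

1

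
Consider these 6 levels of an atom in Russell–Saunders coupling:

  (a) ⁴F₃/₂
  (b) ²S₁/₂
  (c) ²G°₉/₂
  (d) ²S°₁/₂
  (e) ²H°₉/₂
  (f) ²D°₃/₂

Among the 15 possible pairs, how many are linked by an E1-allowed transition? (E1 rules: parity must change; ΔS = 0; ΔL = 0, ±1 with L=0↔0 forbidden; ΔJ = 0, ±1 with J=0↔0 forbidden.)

0

(a)–(b): forbidden (parity, ΔS, ΔL).
(a)–(c): forbidden (ΔS, ΔJ).
(a)–(d): forbidden (ΔS, ΔL).
(a)–(e): forbidden (ΔS, ΔL, ΔJ).
(a)–(f): forbidden (ΔS).
(b)–(c): forbidden (ΔL, ΔJ).
(b)–(d): forbidden (ΔL).
(b)–(e): forbidden (ΔL, ΔJ).
(b)–(f): forbidden (ΔL).
(c)–(d): forbidden (parity, ΔL, ΔJ).
(c)–(e): forbidden (parity).
(c)–(f): forbidden (parity, ΔL, ΔJ).
(d)–(e): forbidden (parity, ΔL, ΔJ).
(d)–(f): forbidden (parity, ΔL).
(e)–(f): forbidden (parity, ΔL, ΔJ).
Allowed pairs: 0 of 15.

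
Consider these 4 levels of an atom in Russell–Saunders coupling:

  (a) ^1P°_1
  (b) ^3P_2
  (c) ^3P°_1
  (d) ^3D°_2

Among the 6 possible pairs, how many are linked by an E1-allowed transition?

(a)–(b): forbidden (ΔS).
(a)–(c): forbidden (parity, ΔS).
(a)–(d): forbidden (parity, ΔS).
(b)–(c): allowed.
(b)–(d): allowed.
(c)–(d): forbidden (parity).
Allowed pairs: 2 of 6.

2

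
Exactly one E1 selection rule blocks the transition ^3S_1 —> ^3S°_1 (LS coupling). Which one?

the L=0 ↔ L=0 exclusion

Initial level: S=1, L=0, J=1, parity even. Final level: S=1, L=0, J=1, parity odd.
Parity must change: even → odd — passes.
ΔS = 0: S: 1 → 1 — passes.
ΔL = 0, ±1 (not L=0↔0): L: 0 → 0, ΔL = +0 — fails.
ΔJ = 0, ±1 (not J=0↔0): J: 1 → 1, ΔJ = +0 — passes.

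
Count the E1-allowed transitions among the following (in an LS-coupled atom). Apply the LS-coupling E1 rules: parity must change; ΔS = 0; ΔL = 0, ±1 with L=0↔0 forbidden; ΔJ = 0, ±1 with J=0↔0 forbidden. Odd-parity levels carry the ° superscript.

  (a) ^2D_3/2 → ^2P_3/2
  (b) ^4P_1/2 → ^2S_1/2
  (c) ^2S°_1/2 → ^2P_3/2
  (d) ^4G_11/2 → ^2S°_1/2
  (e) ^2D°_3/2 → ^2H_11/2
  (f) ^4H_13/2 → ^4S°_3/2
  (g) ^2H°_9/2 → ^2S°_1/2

(a) forbidden (parity fails)
(b) forbidden (parity, ΔS fail)
(c) allowed
(d) forbidden (ΔS, ΔL, ΔJ fail)
(e) forbidden (ΔL, ΔJ fail)
(f) forbidden (ΔL, ΔJ fail)
(g) forbidden (parity, ΔL, ΔJ fail)
Total allowed: 1 of 7.

1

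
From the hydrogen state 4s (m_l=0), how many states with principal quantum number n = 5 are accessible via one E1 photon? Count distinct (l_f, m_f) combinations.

3

E1 requires Δl = ±1, so l_f ∈ {-1, 1}; with 0 ≤ l_f ≤ n_f−1 = 4, the allowed l_f values are {1}.
For l_f = 1: m_f ∈ {m_i−1, m_i, m_i+1} ∩ [−1, 1] = {-1, 0, 1} → 3 states.
Total: 3.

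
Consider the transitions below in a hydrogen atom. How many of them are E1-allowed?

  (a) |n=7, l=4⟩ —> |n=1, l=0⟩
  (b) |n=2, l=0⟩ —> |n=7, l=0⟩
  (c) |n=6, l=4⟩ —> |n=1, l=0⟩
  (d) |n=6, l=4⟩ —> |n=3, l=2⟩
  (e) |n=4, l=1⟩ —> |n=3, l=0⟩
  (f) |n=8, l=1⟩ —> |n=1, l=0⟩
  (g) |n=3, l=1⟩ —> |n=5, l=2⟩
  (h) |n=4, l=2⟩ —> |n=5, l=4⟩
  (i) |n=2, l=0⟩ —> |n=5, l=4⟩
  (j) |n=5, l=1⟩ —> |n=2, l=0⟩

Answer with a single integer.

(a) forbidden — Δl = -4 (E1 requires Δl = ±1)
(b) forbidden — Δl = +0 (E1 requires Δl = ±1)
(c) forbidden — Δl = -4 (E1 requires Δl = ±1)
(d) forbidden — Δl = -2 (E1 requires Δl = ±1)
(e) allowed
(f) allowed
(g) allowed
(h) forbidden — Δl = +2 (E1 requires Δl = ±1)
(i) forbidden — Δl = +4 (E1 requires Δl = ±1)
(j) allowed
Total allowed: 4 of 10.

4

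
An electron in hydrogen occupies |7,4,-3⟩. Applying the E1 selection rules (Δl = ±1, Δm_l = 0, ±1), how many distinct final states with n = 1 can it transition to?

0

E1 requires l_f ∈ {3, 5}, but neither lies in [0, 0], so no final state is reachable.
Total: 0.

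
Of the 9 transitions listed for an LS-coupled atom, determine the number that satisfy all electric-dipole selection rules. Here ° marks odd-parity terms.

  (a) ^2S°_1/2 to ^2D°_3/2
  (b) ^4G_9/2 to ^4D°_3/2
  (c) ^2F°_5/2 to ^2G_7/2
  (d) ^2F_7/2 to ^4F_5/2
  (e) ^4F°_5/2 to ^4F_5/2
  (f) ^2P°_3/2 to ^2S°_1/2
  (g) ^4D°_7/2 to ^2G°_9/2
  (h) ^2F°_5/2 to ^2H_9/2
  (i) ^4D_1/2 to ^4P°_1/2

(a) forbidden (parity, ΔL fail)
(b) forbidden (ΔL, ΔJ fail)
(c) allowed
(d) forbidden (parity, ΔS fail)
(e) allowed
(f) forbidden (parity fails)
(g) forbidden (parity, ΔS, ΔL fail)
(h) forbidden (ΔL, ΔJ fail)
(i) allowed
Total allowed: 3 of 9.

3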